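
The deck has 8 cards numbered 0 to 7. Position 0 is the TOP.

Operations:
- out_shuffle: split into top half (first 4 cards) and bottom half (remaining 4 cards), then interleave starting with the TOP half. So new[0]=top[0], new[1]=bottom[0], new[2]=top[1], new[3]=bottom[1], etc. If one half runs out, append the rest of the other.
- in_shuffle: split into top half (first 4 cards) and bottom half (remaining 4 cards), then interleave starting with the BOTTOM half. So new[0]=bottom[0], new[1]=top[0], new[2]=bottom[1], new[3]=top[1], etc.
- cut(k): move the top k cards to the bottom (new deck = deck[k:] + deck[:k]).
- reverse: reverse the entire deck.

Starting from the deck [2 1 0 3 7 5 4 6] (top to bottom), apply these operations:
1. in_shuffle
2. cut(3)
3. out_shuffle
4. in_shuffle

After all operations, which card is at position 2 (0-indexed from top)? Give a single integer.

Answer: 2

Derivation:
After op 1 (in_shuffle): [7 2 5 1 4 0 6 3]
After op 2 (cut(3)): [1 4 0 6 3 7 2 5]
After op 3 (out_shuffle): [1 3 4 7 0 2 6 5]
After op 4 (in_shuffle): [0 1 2 3 6 4 5 7]
Position 2: card 2.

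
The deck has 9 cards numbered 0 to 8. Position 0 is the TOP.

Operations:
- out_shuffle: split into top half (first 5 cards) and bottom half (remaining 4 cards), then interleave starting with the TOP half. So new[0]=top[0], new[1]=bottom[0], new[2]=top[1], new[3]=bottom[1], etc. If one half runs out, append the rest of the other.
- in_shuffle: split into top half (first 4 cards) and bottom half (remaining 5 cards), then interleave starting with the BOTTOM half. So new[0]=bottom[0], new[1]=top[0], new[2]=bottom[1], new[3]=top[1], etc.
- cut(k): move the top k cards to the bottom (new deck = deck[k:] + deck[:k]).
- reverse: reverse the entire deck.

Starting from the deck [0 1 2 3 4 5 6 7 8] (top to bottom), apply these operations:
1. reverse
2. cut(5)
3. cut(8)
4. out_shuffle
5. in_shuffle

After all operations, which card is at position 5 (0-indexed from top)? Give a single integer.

Answer: 3

Derivation:
After op 1 (reverse): [8 7 6 5 4 3 2 1 0]
After op 2 (cut(5)): [3 2 1 0 8 7 6 5 4]
After op 3 (cut(8)): [4 3 2 1 0 8 7 6 5]
After op 4 (out_shuffle): [4 8 3 7 2 6 1 5 0]
After op 5 (in_shuffle): [2 4 6 8 1 3 5 7 0]
Position 5: card 3.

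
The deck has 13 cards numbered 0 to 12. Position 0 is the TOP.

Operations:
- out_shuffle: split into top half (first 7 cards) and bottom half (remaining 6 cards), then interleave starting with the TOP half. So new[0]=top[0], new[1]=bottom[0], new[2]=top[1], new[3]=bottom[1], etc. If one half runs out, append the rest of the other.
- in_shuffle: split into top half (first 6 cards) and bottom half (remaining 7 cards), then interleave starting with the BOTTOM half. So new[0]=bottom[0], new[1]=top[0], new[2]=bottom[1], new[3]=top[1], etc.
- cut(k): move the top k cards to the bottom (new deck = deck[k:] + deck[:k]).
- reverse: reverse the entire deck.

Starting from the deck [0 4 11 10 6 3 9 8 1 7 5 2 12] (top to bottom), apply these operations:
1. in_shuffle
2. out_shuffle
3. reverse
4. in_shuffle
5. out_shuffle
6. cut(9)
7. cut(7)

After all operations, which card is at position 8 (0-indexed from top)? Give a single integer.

Answer: 9

Derivation:
After op 1 (in_shuffle): [9 0 8 4 1 11 7 10 5 6 2 3 12]
After op 2 (out_shuffle): [9 10 0 5 8 6 4 2 1 3 11 12 7]
After op 3 (reverse): [7 12 11 3 1 2 4 6 8 5 0 10 9]
After op 4 (in_shuffle): [4 7 6 12 8 11 5 3 0 1 10 2 9]
After op 5 (out_shuffle): [4 3 7 0 6 1 12 10 8 2 11 9 5]
After op 6 (cut(9)): [2 11 9 5 4 3 7 0 6 1 12 10 8]
After op 7 (cut(7)): [0 6 1 12 10 8 2 11 9 5 4 3 7]
Position 8: card 9.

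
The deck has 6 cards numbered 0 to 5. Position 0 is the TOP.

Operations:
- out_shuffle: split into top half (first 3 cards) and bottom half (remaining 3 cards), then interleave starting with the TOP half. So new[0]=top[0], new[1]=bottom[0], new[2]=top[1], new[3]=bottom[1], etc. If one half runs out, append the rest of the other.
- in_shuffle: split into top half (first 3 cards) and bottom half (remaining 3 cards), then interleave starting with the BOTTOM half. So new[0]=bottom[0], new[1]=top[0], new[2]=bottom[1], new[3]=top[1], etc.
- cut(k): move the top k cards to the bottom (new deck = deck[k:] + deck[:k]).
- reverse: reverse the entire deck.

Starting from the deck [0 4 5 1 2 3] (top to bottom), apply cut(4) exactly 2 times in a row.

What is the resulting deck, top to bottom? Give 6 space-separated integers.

Answer: 5 1 2 3 0 4

Derivation:
After op 1 (cut(4)): [2 3 0 4 5 1]
After op 2 (cut(4)): [5 1 2 3 0 4]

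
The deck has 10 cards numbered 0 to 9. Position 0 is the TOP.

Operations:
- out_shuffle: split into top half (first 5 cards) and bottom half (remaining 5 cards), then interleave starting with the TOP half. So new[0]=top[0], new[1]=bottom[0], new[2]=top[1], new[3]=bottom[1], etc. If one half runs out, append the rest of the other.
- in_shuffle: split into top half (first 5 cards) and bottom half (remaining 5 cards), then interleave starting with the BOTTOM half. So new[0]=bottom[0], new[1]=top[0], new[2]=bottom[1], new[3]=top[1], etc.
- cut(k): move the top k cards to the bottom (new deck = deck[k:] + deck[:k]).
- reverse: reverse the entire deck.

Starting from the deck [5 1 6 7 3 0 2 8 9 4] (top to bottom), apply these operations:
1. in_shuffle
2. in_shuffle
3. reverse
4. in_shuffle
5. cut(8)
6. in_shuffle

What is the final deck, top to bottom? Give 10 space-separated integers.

After op 1 (in_shuffle): [0 5 2 1 8 6 9 7 4 3]
After op 2 (in_shuffle): [6 0 9 5 7 2 4 1 3 8]
After op 3 (reverse): [8 3 1 4 2 7 5 9 0 6]
After op 4 (in_shuffle): [7 8 5 3 9 1 0 4 6 2]
After op 5 (cut(8)): [6 2 7 8 5 3 9 1 0 4]
After op 6 (in_shuffle): [3 6 9 2 1 7 0 8 4 5]

Answer: 3 6 9 2 1 7 0 8 4 5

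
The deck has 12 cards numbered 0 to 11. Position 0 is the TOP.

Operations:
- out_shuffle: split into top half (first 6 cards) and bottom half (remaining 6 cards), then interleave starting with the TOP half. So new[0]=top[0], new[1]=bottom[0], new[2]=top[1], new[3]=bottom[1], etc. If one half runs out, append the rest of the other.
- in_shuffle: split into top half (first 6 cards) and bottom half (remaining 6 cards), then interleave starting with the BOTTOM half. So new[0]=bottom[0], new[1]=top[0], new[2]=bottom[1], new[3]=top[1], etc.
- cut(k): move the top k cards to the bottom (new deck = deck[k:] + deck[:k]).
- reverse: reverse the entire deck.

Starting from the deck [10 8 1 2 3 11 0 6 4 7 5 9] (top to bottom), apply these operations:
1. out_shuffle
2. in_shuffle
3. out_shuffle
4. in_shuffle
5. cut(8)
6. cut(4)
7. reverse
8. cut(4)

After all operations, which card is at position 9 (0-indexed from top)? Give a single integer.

After op 1 (out_shuffle): [10 0 8 6 1 4 2 7 3 5 11 9]
After op 2 (in_shuffle): [2 10 7 0 3 8 5 6 11 1 9 4]
After op 3 (out_shuffle): [2 5 10 6 7 11 0 1 3 9 8 4]
After op 4 (in_shuffle): [0 2 1 5 3 10 9 6 8 7 4 11]
After op 5 (cut(8)): [8 7 4 11 0 2 1 5 3 10 9 6]
After op 6 (cut(4)): [0 2 1 5 3 10 9 6 8 7 4 11]
After op 7 (reverse): [11 4 7 8 6 9 10 3 5 1 2 0]
After op 8 (cut(4)): [6 9 10 3 5 1 2 0 11 4 7 8]
Position 9: card 4.

Answer: 4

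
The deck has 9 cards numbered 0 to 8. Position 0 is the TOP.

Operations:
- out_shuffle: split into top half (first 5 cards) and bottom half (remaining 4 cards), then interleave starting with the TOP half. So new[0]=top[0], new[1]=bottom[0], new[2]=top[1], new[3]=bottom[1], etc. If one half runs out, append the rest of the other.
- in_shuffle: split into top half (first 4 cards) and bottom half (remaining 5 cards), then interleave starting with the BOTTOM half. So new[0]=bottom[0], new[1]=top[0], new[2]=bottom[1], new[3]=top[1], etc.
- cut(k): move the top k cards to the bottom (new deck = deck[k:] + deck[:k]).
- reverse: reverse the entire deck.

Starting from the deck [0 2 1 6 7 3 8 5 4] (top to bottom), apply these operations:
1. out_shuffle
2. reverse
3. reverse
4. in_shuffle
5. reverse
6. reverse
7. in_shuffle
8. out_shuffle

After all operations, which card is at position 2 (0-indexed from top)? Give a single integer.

After op 1 (out_shuffle): [0 3 2 8 1 5 6 4 7]
After op 2 (reverse): [7 4 6 5 1 8 2 3 0]
After op 3 (reverse): [0 3 2 8 1 5 6 4 7]
After op 4 (in_shuffle): [1 0 5 3 6 2 4 8 7]
After op 5 (reverse): [7 8 4 2 6 3 5 0 1]
After op 6 (reverse): [1 0 5 3 6 2 4 8 7]
After op 7 (in_shuffle): [6 1 2 0 4 5 8 3 7]
After op 8 (out_shuffle): [6 5 1 8 2 3 0 7 4]
Position 2: card 1.

Answer: 1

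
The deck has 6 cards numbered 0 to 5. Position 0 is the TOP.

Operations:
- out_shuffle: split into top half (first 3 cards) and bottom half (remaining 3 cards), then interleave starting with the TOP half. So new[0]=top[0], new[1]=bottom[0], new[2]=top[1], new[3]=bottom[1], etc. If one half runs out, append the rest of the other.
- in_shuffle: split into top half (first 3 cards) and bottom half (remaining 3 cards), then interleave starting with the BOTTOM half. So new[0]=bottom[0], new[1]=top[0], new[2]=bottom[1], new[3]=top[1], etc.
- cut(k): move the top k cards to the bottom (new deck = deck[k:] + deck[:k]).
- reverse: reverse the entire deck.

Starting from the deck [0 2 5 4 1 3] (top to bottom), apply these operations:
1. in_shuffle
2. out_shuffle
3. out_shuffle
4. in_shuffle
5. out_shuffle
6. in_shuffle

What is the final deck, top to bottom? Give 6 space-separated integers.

Answer: 5 1 0 3 2 4

Derivation:
After op 1 (in_shuffle): [4 0 1 2 3 5]
After op 2 (out_shuffle): [4 2 0 3 1 5]
After op 3 (out_shuffle): [4 3 2 1 0 5]
After op 4 (in_shuffle): [1 4 0 3 5 2]
After op 5 (out_shuffle): [1 3 4 5 0 2]
After op 6 (in_shuffle): [5 1 0 3 2 4]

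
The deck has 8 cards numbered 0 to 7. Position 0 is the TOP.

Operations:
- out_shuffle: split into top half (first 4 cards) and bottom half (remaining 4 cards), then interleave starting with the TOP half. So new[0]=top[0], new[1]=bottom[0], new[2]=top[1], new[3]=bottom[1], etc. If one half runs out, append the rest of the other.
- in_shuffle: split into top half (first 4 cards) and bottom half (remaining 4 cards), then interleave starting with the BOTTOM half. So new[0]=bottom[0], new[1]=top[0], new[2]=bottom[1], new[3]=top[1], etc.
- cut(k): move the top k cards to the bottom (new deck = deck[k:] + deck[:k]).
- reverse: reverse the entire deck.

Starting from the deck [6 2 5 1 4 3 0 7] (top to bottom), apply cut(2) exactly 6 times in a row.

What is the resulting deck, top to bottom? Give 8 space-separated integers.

After op 1 (cut(2)): [5 1 4 3 0 7 6 2]
After op 2 (cut(2)): [4 3 0 7 6 2 5 1]
After op 3 (cut(2)): [0 7 6 2 5 1 4 3]
After op 4 (cut(2)): [6 2 5 1 4 3 0 7]
After op 5 (cut(2)): [5 1 4 3 0 7 6 2]
After op 6 (cut(2)): [4 3 0 7 6 2 5 1]

Answer: 4 3 0 7 6 2 5 1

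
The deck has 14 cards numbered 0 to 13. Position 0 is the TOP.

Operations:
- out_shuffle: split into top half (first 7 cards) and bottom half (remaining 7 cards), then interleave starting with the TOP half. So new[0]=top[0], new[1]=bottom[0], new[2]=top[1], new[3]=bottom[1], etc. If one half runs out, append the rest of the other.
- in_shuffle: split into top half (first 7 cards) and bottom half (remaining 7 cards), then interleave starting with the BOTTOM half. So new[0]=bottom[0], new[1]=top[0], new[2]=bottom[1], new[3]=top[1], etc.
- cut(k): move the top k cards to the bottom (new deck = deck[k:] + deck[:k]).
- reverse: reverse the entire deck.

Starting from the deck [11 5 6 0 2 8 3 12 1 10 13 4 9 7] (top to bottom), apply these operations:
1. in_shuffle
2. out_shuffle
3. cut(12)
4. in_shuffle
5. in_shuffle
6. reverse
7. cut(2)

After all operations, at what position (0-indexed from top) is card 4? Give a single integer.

After op 1 (in_shuffle): [12 11 1 5 10 6 13 0 4 2 9 8 7 3]
After op 2 (out_shuffle): [12 0 11 4 1 2 5 9 10 8 6 7 13 3]
After op 3 (cut(12)): [13 3 12 0 11 4 1 2 5 9 10 8 6 7]
After op 4 (in_shuffle): [2 13 5 3 9 12 10 0 8 11 6 4 7 1]
After op 5 (in_shuffle): [0 2 8 13 11 5 6 3 4 9 7 12 1 10]
After op 6 (reverse): [10 1 12 7 9 4 3 6 5 11 13 8 2 0]
After op 7 (cut(2)): [12 7 9 4 3 6 5 11 13 8 2 0 10 1]
Card 4 is at position 3.

Answer: 3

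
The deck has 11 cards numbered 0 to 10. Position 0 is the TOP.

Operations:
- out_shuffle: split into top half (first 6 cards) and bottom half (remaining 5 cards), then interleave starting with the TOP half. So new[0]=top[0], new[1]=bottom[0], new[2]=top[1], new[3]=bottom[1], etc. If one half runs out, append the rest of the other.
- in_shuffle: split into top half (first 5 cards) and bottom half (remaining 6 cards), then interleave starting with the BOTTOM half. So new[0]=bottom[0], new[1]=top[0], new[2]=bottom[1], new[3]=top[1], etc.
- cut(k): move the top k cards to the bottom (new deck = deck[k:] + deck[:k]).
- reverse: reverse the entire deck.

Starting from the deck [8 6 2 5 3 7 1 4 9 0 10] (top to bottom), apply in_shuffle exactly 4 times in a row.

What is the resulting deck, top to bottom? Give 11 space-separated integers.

Answer: 9 1 3 2 8 0 4 7 5 6 10

Derivation:
After op 1 (in_shuffle): [7 8 1 6 4 2 9 5 0 3 10]
After op 2 (in_shuffle): [2 7 9 8 5 1 0 6 3 4 10]
After op 3 (in_shuffle): [1 2 0 7 6 9 3 8 4 5 10]
After op 4 (in_shuffle): [9 1 3 2 8 0 4 7 5 6 10]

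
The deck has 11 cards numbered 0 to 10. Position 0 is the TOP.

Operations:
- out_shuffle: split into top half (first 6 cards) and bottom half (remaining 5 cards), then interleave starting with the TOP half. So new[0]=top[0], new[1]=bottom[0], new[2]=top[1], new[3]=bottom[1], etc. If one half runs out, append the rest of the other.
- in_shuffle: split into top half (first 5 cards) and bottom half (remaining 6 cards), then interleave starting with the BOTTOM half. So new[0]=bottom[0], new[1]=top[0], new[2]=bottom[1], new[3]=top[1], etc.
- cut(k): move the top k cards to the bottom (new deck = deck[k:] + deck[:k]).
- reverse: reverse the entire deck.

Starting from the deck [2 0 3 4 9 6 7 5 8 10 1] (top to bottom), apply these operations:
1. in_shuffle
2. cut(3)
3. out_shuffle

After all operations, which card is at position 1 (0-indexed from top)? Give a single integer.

Answer: 9

Derivation:
After op 1 (in_shuffle): [6 2 7 0 5 3 8 4 10 9 1]
After op 2 (cut(3)): [0 5 3 8 4 10 9 1 6 2 7]
After op 3 (out_shuffle): [0 9 5 1 3 6 8 2 4 7 10]
Position 1: card 9.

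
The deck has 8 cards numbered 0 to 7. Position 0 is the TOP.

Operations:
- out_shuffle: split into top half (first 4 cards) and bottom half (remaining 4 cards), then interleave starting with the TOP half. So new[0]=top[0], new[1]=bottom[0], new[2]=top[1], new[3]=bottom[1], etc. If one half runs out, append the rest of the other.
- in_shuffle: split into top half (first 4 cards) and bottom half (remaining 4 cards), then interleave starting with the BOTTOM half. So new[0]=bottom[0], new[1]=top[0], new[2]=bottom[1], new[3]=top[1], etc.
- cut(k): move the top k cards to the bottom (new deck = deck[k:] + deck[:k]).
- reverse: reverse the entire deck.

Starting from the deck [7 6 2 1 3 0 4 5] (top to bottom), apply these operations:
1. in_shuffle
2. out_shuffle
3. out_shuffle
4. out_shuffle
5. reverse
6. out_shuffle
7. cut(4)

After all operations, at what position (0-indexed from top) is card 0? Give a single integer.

After op 1 (in_shuffle): [3 7 0 6 4 2 5 1]
After op 2 (out_shuffle): [3 4 7 2 0 5 6 1]
After op 3 (out_shuffle): [3 0 4 5 7 6 2 1]
After op 4 (out_shuffle): [3 7 0 6 4 2 5 1]
After op 5 (reverse): [1 5 2 4 6 0 7 3]
After op 6 (out_shuffle): [1 6 5 0 2 7 4 3]
After op 7 (cut(4)): [2 7 4 3 1 6 5 0]
Card 0 is at position 7.

Answer: 7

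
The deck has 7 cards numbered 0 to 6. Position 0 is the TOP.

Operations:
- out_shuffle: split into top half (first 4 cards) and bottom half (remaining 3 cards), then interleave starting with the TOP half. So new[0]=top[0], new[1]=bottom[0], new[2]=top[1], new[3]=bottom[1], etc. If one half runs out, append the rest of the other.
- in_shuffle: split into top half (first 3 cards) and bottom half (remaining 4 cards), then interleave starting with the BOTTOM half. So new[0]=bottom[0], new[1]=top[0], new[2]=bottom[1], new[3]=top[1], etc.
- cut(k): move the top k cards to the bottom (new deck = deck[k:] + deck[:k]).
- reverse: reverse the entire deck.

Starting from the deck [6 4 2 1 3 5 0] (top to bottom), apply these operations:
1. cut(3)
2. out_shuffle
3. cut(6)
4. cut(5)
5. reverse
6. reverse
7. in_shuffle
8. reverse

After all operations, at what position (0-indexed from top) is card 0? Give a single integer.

Answer: 1

Derivation:
After op 1 (cut(3)): [1 3 5 0 6 4 2]
After op 2 (out_shuffle): [1 6 3 4 5 2 0]
After op 3 (cut(6)): [0 1 6 3 4 5 2]
After op 4 (cut(5)): [5 2 0 1 6 3 4]
After op 5 (reverse): [4 3 6 1 0 2 5]
After op 6 (reverse): [5 2 0 1 6 3 4]
After op 7 (in_shuffle): [1 5 6 2 3 0 4]
After op 8 (reverse): [4 0 3 2 6 5 1]
Card 0 is at position 1.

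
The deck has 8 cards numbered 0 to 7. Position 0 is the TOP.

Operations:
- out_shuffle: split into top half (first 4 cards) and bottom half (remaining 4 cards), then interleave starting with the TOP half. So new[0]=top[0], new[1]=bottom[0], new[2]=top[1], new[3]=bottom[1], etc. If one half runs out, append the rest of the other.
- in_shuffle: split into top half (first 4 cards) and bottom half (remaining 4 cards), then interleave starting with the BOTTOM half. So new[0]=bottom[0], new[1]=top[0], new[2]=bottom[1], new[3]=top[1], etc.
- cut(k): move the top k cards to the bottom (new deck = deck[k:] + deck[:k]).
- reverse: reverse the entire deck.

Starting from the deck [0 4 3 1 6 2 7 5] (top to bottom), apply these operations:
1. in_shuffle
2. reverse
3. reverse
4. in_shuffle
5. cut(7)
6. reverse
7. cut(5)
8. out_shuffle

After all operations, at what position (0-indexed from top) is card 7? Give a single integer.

Answer: 2

Derivation:
After op 1 (in_shuffle): [6 0 2 4 7 3 5 1]
After op 2 (reverse): [1 5 3 7 4 2 0 6]
After op 3 (reverse): [6 0 2 4 7 3 5 1]
After op 4 (in_shuffle): [7 6 3 0 5 2 1 4]
After op 5 (cut(7)): [4 7 6 3 0 5 2 1]
After op 6 (reverse): [1 2 5 0 3 6 7 4]
After op 7 (cut(5)): [6 7 4 1 2 5 0 3]
After op 8 (out_shuffle): [6 2 7 5 4 0 1 3]
Card 7 is at position 2.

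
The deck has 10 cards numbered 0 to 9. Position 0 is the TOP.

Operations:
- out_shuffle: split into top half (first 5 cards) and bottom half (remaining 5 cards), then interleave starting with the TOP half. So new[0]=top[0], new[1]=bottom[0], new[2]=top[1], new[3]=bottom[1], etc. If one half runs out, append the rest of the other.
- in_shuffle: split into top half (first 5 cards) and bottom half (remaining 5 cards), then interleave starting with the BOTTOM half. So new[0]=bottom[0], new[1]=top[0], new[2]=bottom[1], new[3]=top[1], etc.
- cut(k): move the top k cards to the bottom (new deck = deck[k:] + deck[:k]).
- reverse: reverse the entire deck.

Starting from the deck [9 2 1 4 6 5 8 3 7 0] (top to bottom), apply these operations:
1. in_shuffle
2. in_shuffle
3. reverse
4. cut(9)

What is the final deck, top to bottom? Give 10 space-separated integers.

Answer: 1 3 6 2 0 8 4 9 7 5

Derivation:
After op 1 (in_shuffle): [5 9 8 2 3 1 7 4 0 6]
After op 2 (in_shuffle): [1 5 7 9 4 8 0 2 6 3]
After op 3 (reverse): [3 6 2 0 8 4 9 7 5 1]
After op 4 (cut(9)): [1 3 6 2 0 8 4 9 7 5]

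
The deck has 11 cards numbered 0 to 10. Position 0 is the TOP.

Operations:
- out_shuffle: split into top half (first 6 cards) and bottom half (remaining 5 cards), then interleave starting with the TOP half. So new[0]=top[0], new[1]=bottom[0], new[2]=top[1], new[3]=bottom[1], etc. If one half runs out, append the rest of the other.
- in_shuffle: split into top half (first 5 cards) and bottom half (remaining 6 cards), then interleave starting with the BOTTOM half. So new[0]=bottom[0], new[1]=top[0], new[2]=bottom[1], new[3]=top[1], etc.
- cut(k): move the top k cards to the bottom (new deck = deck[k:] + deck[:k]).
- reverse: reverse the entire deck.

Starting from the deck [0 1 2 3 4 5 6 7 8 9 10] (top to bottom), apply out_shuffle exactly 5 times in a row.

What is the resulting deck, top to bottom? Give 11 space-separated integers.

Answer: 0 10 9 8 7 6 5 4 3 2 1

Derivation:
After op 1 (out_shuffle): [0 6 1 7 2 8 3 9 4 10 5]
After op 2 (out_shuffle): [0 3 6 9 1 4 7 10 2 5 8]
After op 3 (out_shuffle): [0 7 3 10 6 2 9 5 1 8 4]
After op 4 (out_shuffle): [0 9 7 5 3 1 10 8 6 4 2]
After op 5 (out_shuffle): [0 10 9 8 7 6 5 4 3 2 1]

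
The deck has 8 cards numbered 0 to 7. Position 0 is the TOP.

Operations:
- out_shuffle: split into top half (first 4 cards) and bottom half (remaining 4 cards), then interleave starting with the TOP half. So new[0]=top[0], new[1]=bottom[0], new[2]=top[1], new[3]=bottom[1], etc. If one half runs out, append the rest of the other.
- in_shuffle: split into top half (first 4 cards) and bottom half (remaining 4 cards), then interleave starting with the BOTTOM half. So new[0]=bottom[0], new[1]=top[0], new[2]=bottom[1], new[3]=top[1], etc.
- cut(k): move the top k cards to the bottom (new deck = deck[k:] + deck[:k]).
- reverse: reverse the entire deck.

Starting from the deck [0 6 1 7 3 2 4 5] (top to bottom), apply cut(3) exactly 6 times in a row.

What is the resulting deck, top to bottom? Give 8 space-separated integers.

Answer: 1 7 3 2 4 5 0 6

Derivation:
After op 1 (cut(3)): [7 3 2 4 5 0 6 1]
After op 2 (cut(3)): [4 5 0 6 1 7 3 2]
After op 3 (cut(3)): [6 1 7 3 2 4 5 0]
After op 4 (cut(3)): [3 2 4 5 0 6 1 7]
After op 5 (cut(3)): [5 0 6 1 7 3 2 4]
After op 6 (cut(3)): [1 7 3 2 4 5 0 6]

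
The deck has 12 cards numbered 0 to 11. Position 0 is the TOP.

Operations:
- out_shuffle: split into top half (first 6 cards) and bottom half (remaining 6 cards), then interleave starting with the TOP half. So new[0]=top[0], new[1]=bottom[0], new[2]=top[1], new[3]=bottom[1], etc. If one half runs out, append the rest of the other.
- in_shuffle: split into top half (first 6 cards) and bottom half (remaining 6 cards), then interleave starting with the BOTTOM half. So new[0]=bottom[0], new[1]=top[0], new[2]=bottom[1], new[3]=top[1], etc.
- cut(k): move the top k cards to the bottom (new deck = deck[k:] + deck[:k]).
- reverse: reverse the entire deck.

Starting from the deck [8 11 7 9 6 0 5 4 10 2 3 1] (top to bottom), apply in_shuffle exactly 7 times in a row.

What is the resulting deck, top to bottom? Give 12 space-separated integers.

After op 1 (in_shuffle): [5 8 4 11 10 7 2 9 3 6 1 0]
After op 2 (in_shuffle): [2 5 9 8 3 4 6 11 1 10 0 7]
After op 3 (in_shuffle): [6 2 11 5 1 9 10 8 0 3 7 4]
After op 4 (in_shuffle): [10 6 8 2 0 11 3 5 7 1 4 9]
After op 5 (in_shuffle): [3 10 5 6 7 8 1 2 4 0 9 11]
After op 6 (in_shuffle): [1 3 2 10 4 5 0 6 9 7 11 8]
After op 7 (in_shuffle): [0 1 6 3 9 2 7 10 11 4 8 5]

Answer: 0 1 6 3 9 2 7 10 11 4 8 5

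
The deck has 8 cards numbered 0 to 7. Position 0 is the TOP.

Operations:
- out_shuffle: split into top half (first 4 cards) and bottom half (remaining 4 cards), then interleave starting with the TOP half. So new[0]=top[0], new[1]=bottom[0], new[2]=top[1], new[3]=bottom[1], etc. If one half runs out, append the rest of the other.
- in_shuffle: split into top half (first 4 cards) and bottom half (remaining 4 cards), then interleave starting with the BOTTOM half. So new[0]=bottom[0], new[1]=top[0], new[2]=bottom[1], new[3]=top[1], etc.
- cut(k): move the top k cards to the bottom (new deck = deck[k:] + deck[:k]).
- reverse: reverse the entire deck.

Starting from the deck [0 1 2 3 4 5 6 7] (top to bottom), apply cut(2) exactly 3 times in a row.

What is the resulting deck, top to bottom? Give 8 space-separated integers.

After op 1 (cut(2)): [2 3 4 5 6 7 0 1]
After op 2 (cut(2)): [4 5 6 7 0 1 2 3]
After op 3 (cut(2)): [6 7 0 1 2 3 4 5]

Answer: 6 7 0 1 2 3 4 5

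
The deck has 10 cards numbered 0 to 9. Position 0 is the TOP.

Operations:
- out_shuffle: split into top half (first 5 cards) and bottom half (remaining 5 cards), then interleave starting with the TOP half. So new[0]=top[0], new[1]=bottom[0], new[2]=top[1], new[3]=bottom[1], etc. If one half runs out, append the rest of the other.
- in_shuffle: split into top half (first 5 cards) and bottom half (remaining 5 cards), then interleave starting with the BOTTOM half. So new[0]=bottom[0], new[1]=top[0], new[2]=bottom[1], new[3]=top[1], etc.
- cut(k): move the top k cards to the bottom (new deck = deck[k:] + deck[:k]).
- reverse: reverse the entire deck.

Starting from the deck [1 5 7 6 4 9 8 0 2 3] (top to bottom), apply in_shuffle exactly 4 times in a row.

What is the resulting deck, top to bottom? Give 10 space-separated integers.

Answer: 2 8 4 7 1 3 0 9 6 5

Derivation:
After op 1 (in_shuffle): [9 1 8 5 0 7 2 6 3 4]
After op 2 (in_shuffle): [7 9 2 1 6 8 3 5 4 0]
After op 3 (in_shuffle): [8 7 3 9 5 2 4 1 0 6]
After op 4 (in_shuffle): [2 8 4 7 1 3 0 9 6 5]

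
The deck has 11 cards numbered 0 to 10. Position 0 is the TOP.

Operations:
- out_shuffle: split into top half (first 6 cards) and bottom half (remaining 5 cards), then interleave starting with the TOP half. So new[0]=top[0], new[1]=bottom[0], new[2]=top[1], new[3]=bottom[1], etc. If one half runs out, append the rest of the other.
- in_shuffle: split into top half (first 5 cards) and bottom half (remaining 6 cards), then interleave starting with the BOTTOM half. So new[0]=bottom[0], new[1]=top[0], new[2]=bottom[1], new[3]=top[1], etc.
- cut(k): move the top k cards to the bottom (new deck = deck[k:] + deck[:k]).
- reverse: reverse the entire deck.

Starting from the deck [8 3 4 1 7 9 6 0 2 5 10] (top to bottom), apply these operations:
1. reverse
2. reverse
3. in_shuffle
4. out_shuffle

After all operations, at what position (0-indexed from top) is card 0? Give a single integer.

After op 1 (reverse): [10 5 2 0 6 9 7 1 4 3 8]
After op 2 (reverse): [8 3 4 1 7 9 6 0 2 5 10]
After op 3 (in_shuffle): [9 8 6 3 0 4 2 1 5 7 10]
After op 4 (out_shuffle): [9 2 8 1 6 5 3 7 0 10 4]
Card 0 is at position 8.

Answer: 8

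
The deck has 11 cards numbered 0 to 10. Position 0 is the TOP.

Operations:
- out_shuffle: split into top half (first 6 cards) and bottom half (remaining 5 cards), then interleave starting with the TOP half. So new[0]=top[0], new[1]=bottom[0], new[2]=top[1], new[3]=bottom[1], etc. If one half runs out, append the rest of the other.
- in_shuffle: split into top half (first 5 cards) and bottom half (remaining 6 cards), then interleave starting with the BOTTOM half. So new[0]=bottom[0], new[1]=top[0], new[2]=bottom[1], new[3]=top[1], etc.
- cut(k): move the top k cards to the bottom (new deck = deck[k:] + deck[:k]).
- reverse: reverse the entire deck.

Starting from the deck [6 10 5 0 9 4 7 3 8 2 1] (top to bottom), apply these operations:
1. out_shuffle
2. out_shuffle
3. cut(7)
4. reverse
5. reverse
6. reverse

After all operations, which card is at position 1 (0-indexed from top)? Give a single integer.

After op 1 (out_shuffle): [6 7 10 3 5 8 0 2 9 1 4]
After op 2 (out_shuffle): [6 0 7 2 10 9 3 1 5 4 8]
After op 3 (cut(7)): [1 5 4 8 6 0 7 2 10 9 3]
After op 4 (reverse): [3 9 10 2 7 0 6 8 4 5 1]
After op 5 (reverse): [1 5 4 8 6 0 7 2 10 9 3]
After op 6 (reverse): [3 9 10 2 7 0 6 8 4 5 1]
Position 1: card 9.

Answer: 9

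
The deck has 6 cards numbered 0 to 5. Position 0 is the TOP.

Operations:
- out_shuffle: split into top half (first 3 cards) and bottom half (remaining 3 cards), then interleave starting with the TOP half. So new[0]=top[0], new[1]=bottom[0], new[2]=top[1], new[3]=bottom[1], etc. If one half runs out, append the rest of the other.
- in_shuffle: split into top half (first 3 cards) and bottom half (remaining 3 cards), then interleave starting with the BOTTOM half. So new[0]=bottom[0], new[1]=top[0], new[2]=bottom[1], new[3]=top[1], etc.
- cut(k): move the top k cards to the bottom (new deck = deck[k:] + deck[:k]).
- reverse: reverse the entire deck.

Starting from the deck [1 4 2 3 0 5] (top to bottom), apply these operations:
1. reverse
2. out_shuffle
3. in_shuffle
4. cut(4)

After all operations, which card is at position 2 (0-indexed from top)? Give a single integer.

Answer: 4

Derivation:
After op 1 (reverse): [5 0 3 2 4 1]
After op 2 (out_shuffle): [5 2 0 4 3 1]
After op 3 (in_shuffle): [4 5 3 2 1 0]
After op 4 (cut(4)): [1 0 4 5 3 2]
Position 2: card 4.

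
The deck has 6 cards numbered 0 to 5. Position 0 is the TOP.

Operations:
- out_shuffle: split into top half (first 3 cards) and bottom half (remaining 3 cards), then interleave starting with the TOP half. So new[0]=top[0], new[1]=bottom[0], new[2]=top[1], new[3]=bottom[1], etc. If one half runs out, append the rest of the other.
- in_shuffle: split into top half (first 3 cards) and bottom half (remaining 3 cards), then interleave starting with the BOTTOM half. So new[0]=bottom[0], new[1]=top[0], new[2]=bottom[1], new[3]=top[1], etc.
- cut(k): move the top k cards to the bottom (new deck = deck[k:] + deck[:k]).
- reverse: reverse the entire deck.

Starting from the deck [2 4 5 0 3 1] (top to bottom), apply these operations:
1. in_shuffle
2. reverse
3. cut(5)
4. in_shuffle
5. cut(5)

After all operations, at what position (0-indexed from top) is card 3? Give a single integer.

After op 1 (in_shuffle): [0 2 3 4 1 5]
After op 2 (reverse): [5 1 4 3 2 0]
After op 3 (cut(5)): [0 5 1 4 3 2]
After op 4 (in_shuffle): [4 0 3 5 2 1]
After op 5 (cut(5)): [1 4 0 3 5 2]
Card 3 is at position 3.

Answer: 3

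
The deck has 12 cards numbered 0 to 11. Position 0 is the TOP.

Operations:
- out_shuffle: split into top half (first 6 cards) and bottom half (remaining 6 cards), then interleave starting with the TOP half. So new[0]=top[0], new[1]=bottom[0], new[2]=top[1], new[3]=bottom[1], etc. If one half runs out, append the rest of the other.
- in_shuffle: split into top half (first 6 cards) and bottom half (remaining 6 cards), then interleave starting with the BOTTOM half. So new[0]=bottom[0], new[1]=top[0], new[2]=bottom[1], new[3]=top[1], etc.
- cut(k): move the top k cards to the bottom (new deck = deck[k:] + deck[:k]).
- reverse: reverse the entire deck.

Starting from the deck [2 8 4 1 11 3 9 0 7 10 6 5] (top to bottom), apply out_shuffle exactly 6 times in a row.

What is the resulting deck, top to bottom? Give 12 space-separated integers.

Answer: 2 3 6 11 10 1 7 4 0 8 9 5

Derivation:
After op 1 (out_shuffle): [2 9 8 0 4 7 1 10 11 6 3 5]
After op 2 (out_shuffle): [2 1 9 10 8 11 0 6 4 3 7 5]
After op 3 (out_shuffle): [2 0 1 6 9 4 10 3 8 7 11 5]
After op 4 (out_shuffle): [2 10 0 3 1 8 6 7 9 11 4 5]
After op 5 (out_shuffle): [2 6 10 7 0 9 3 11 1 4 8 5]
After op 6 (out_shuffle): [2 3 6 11 10 1 7 4 0 8 9 5]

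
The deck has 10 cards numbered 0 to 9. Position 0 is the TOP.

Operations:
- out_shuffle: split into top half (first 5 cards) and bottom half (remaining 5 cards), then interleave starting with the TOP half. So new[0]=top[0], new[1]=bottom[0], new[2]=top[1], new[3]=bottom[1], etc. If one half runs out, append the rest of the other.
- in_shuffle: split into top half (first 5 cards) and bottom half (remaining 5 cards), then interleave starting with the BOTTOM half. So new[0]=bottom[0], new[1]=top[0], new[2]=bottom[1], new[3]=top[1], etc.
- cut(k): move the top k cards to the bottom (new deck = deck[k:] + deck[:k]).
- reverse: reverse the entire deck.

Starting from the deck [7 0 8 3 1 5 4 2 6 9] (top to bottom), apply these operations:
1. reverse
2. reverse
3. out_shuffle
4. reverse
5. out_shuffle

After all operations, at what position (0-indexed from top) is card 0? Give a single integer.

Answer: 5

Derivation:
After op 1 (reverse): [9 6 2 4 5 1 3 8 0 7]
After op 2 (reverse): [7 0 8 3 1 5 4 2 6 9]
After op 3 (out_shuffle): [7 5 0 4 8 2 3 6 1 9]
After op 4 (reverse): [9 1 6 3 2 8 4 0 5 7]
After op 5 (out_shuffle): [9 8 1 4 6 0 3 5 2 7]
Card 0 is at position 5.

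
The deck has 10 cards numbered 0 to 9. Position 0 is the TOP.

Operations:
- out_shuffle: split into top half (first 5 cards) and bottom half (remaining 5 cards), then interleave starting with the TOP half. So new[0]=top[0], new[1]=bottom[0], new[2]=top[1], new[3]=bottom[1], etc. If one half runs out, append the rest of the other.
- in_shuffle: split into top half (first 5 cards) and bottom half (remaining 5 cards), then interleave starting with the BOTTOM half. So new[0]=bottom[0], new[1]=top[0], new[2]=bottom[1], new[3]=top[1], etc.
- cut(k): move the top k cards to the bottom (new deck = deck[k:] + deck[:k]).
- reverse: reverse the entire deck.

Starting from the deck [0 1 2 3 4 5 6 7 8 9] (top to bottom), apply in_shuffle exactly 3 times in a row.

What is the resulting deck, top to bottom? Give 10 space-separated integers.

After op 1 (in_shuffle): [5 0 6 1 7 2 8 3 9 4]
After op 2 (in_shuffle): [2 5 8 0 3 6 9 1 4 7]
After op 3 (in_shuffle): [6 2 9 5 1 8 4 0 7 3]

Answer: 6 2 9 5 1 8 4 0 7 3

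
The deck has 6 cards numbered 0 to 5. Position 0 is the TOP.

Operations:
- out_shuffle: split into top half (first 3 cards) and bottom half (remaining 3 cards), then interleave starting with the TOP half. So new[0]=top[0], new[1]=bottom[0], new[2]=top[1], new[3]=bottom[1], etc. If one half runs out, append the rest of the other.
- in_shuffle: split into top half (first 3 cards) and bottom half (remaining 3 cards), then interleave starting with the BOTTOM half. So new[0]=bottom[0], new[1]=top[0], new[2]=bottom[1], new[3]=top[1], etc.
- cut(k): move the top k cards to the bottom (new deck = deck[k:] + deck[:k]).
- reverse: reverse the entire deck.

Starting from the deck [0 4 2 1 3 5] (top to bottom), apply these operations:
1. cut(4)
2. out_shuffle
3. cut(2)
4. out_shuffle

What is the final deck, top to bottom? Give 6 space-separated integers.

Answer: 5 1 2 3 0 4

Derivation:
After op 1 (cut(4)): [3 5 0 4 2 1]
After op 2 (out_shuffle): [3 4 5 2 0 1]
After op 3 (cut(2)): [5 2 0 1 3 4]
After op 4 (out_shuffle): [5 1 2 3 0 4]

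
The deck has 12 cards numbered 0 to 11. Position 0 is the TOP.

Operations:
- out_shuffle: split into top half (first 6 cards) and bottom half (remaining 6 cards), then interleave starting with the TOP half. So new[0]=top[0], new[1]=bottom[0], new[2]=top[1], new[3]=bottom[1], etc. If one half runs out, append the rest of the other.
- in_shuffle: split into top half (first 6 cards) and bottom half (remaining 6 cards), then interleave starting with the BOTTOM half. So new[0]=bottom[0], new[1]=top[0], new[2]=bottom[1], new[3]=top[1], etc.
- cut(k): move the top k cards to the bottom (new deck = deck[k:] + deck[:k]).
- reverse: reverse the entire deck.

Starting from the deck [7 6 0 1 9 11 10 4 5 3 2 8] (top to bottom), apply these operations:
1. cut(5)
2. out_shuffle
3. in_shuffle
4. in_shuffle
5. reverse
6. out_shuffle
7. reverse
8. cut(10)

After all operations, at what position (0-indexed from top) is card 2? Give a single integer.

Answer: 10

Derivation:
After op 1 (cut(5)): [11 10 4 5 3 2 8 7 6 0 1 9]
After op 2 (out_shuffle): [11 8 10 7 4 6 5 0 3 1 2 9]
After op 3 (in_shuffle): [5 11 0 8 3 10 1 7 2 4 9 6]
After op 4 (in_shuffle): [1 5 7 11 2 0 4 8 9 3 6 10]
After op 5 (reverse): [10 6 3 9 8 4 0 2 11 7 5 1]
After op 6 (out_shuffle): [10 0 6 2 3 11 9 7 8 5 4 1]
After op 7 (reverse): [1 4 5 8 7 9 11 3 2 6 0 10]
After op 8 (cut(10)): [0 10 1 4 5 8 7 9 11 3 2 6]
Card 2 is at position 10.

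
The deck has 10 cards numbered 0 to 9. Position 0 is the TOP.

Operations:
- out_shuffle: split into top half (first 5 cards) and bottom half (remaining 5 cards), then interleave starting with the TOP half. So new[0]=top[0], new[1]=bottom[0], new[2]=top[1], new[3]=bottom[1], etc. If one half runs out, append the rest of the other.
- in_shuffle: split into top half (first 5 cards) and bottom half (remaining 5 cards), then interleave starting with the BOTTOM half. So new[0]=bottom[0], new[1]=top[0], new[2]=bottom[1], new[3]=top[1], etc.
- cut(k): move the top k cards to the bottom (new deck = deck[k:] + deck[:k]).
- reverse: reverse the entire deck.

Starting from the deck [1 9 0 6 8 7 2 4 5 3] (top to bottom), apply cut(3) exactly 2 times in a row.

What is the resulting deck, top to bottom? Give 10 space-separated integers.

After op 1 (cut(3)): [6 8 7 2 4 5 3 1 9 0]
After op 2 (cut(3)): [2 4 5 3 1 9 0 6 8 7]

Answer: 2 4 5 3 1 9 0 6 8 7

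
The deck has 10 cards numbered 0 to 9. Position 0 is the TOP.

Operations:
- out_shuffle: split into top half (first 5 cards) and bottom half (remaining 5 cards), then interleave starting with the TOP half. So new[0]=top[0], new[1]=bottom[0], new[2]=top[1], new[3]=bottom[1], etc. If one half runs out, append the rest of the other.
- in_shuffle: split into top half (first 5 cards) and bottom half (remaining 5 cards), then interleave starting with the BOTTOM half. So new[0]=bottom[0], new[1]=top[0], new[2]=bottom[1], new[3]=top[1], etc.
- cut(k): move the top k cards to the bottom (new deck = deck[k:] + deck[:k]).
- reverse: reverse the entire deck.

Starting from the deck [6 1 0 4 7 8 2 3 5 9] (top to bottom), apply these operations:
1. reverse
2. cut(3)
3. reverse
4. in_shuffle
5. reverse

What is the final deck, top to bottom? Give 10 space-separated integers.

After op 1 (reverse): [9 5 3 2 8 7 4 0 1 6]
After op 2 (cut(3)): [2 8 7 4 0 1 6 9 5 3]
After op 3 (reverse): [3 5 9 6 1 0 4 7 8 2]
After op 4 (in_shuffle): [0 3 4 5 7 9 8 6 2 1]
After op 5 (reverse): [1 2 6 8 9 7 5 4 3 0]

Answer: 1 2 6 8 9 7 5 4 3 0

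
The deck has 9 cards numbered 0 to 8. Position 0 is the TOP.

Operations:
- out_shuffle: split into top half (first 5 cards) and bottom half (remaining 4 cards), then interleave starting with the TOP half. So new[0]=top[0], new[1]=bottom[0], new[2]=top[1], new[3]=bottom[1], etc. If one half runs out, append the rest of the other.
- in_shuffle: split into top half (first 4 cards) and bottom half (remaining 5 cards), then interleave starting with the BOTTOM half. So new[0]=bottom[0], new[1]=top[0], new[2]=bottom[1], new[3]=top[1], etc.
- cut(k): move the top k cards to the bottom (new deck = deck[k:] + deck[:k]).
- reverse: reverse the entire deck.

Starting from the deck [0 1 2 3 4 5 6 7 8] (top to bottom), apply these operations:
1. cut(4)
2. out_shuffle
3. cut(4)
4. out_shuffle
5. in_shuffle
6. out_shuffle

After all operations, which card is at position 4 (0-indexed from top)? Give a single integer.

Answer: 5

Derivation:
After op 1 (cut(4)): [4 5 6 7 8 0 1 2 3]
After op 2 (out_shuffle): [4 0 5 1 6 2 7 3 8]
After op 3 (cut(4)): [6 2 7 3 8 4 0 5 1]
After op 4 (out_shuffle): [6 4 2 0 7 5 3 1 8]
After op 5 (in_shuffle): [7 6 5 4 3 2 1 0 8]
After op 6 (out_shuffle): [7 2 6 1 5 0 4 8 3]
Position 4: card 5.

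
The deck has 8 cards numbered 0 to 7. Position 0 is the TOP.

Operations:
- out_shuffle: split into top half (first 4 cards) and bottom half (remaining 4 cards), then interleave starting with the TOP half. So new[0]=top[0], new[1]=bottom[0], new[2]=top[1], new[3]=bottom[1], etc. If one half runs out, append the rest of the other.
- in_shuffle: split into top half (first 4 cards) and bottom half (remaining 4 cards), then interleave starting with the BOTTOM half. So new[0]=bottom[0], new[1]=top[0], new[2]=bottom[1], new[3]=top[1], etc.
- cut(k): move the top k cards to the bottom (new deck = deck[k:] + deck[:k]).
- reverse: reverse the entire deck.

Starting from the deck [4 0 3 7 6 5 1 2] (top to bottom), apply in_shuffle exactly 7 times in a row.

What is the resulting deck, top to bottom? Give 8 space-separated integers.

Answer: 6 4 5 0 1 3 2 7

Derivation:
After op 1 (in_shuffle): [6 4 5 0 1 3 2 7]
After op 2 (in_shuffle): [1 6 3 4 2 5 7 0]
After op 3 (in_shuffle): [2 1 5 6 7 3 0 4]
After op 4 (in_shuffle): [7 2 3 1 0 5 4 6]
After op 5 (in_shuffle): [0 7 5 2 4 3 6 1]
After op 6 (in_shuffle): [4 0 3 7 6 5 1 2]
After op 7 (in_shuffle): [6 4 5 0 1 3 2 7]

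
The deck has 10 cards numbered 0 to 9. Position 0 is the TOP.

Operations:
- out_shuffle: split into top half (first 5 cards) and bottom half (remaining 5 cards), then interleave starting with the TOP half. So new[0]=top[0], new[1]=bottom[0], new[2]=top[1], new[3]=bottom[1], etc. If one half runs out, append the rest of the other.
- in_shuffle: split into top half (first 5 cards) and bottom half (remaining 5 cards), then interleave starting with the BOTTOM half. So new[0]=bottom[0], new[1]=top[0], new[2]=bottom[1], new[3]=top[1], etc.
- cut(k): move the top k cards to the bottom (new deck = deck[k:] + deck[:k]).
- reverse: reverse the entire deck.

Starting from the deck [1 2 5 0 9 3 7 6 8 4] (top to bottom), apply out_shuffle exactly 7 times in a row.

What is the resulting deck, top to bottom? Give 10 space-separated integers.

Answer: 1 3 2 7 5 6 0 8 9 4

Derivation:
After op 1 (out_shuffle): [1 3 2 7 5 6 0 8 9 4]
After op 2 (out_shuffle): [1 6 3 0 2 8 7 9 5 4]
After op 3 (out_shuffle): [1 8 6 7 3 9 0 5 2 4]
After op 4 (out_shuffle): [1 9 8 0 6 5 7 2 3 4]
After op 5 (out_shuffle): [1 5 9 7 8 2 0 3 6 4]
After op 6 (out_shuffle): [1 2 5 0 9 3 7 6 8 4]
After op 7 (out_shuffle): [1 3 2 7 5 6 0 8 9 4]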